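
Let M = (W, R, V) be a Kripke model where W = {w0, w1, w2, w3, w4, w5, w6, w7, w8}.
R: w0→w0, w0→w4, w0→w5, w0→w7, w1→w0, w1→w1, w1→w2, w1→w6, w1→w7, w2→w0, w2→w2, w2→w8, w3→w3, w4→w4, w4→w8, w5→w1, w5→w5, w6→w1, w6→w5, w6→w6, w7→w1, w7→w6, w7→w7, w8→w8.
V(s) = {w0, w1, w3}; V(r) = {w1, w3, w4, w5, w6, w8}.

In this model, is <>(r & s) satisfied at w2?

Recall that <>ψ holds at a world iff ψ holds at some accessible world.
At w2: <>(r & s) requires r & s at some successor in {w0, w2, w8}.
  At w0: r & s is false.
  At w2: r & s is false.
  At w8: r & s is false.
So <>(r & s) is false at w2.

No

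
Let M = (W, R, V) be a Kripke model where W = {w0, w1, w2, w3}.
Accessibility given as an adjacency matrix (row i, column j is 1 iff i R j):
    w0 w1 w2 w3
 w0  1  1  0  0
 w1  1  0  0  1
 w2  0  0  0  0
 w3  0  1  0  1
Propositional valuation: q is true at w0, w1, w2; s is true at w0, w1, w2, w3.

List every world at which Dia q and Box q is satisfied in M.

Let φ = Dia q and Box q. Evaluate φ at each world:
  w0 (successors {w0, w1}): φ is true.
  w1 (successors {w0, w3}): φ is false.
  w2 (successors ∅): φ is false.
  w3 (successors {w1, w3}): φ is false.
For instance, at w1:
  At w1: Dia q is true, Box q is false, so Dia q and Box q is false.
    At w1: Dia q requires q at some successor in {w0, w3}.
      q holds at w0, so Dia q is true at w1.
    At w1: Box q requires q at every successor {w0, w3}.
      q fails at w3, so Box q is false at w1.
Satisfying worlds: {w0}

w0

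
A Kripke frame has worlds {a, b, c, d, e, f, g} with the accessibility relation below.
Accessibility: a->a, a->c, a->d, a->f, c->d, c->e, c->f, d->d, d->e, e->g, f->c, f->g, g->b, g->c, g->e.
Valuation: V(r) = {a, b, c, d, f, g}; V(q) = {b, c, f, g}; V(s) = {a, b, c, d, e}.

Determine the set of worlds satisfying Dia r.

Let φ = Dia r. Evaluate φ at each world:
  a (successors {a, c, d, f}): φ is true.
  b (successors ∅): φ is false.
  c (successors {d, e, f}): φ is true.
  d (successors {d, e}): φ is true.
  e (successors {g}): φ is true.
  f (successors {c, g}): φ is true.
  g (successors {b, c, e}): φ is true.
For instance, at a:
  At a: Dia r requires r at some successor in {a, c, d, f}.
    r holds at a, so Dia r is true at a.
Satisfying worlds: {a, c, d, e, f, g}

a, c, d, e, f, g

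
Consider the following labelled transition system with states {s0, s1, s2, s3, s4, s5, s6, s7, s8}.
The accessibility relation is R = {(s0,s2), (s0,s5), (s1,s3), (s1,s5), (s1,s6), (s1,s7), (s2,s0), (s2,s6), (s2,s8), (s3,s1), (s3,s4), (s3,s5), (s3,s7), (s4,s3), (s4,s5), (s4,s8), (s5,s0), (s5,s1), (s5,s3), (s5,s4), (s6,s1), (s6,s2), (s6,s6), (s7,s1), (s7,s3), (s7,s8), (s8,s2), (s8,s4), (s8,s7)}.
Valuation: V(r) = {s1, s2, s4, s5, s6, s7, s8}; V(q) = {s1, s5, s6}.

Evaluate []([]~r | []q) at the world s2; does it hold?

At s2: []([]~r | []q) requires []~r | []q at every successor {s0, s6, s8}.
  []~r | []q fails at s0, so []([]~r | []q) is false at s2.
    At s0: []~r is false, []q is false, so []~r | []q is false.
      At s0: []~r requires ~r at every successor {s2, s5}.
        ~r fails at s2, so []~r is false at s0.
      At s0: []q requires q at every successor {s2, s5}.
        q fails at s2, so []q is false at s0.

No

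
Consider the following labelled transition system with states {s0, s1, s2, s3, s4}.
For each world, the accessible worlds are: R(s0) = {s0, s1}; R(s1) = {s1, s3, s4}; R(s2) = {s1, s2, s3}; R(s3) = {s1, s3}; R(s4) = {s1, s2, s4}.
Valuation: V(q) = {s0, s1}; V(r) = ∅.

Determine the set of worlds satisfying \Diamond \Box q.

s0

Recall that \Box ψ holds at a world iff ψ holds at every accessible world, and \Diamond ψ holds iff ψ holds at some accessible world.
Let φ = \Diamond \Box q. Evaluate φ at each world:
  s0 (successors {s0, s1}): φ is true.
  s1 (successors {s1, s3, s4}): φ is false.
  s2 (successors {s1, s2, s3}): φ is false.
  s3 (successors {s1, s3}): φ is false.
  s4 (successors {s1, s2, s4}): φ is false.
For instance, at s1:
  At s1: \Diamond \Box q requires \Box q at some successor in {s1, s3, s4}.
    At s1: \Box q is false.
    At s3: \Box q is false.
    At s4: \Box q is false.
  So \Diamond \Box q is false at s1.
Satisfying worlds: {s0}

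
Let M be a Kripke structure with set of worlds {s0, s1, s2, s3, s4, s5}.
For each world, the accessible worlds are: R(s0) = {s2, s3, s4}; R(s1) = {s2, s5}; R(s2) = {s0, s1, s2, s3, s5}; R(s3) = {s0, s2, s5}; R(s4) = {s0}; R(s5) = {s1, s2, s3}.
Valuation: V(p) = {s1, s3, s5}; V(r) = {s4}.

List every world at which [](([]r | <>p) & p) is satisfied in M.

none

Let φ = [](([]r | <>p) & p). Evaluate φ at each world:
  s0 (successors {s2, s3, s4}): φ is false.
  s1 (successors {s2, s5}): φ is false.
  s2 (successors {s0, s1, s2, s3, s5}): φ is false.
  s3 (successors {s0, s2, s5}): φ is false.
  s4 (successors {s0}): φ is false.
  s5 (successors {s1, s2, s3}): φ is false.
For instance, at s1:
  At s1: [](([]r | <>p) & p) requires ([]r | <>p) & p at every successor {s2, s5}.
    ([]r | <>p) & p fails at s2, so [](([]r | <>p) & p) is false at s1.
      At s2: []r | <>p is true, p is false, so ([]r | <>p) & p is false.
Satisfying worlds: none.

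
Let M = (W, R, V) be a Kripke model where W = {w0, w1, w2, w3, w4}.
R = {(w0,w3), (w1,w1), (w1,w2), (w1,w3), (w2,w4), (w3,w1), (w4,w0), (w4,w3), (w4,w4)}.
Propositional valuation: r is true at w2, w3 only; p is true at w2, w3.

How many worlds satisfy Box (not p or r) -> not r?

Let φ = Box (not p or r) -> not r. Evaluate φ at each world:
  w0 (successors {w3}): φ is true.
  w1 (successors {w1, w2, w3}): φ is true.
  w2 (successors {w4}): φ is false.
  w3 (successors {w1}): φ is false.
  w4 (successors {w0, w3, w4}): φ is true.
For instance, at w2:
  At w2: Box (not p or r) is true, not r is false, so Box (not p or r) -> not r is false.
    At w2: Box (not p or r) requires not p or r at every successor {w4}.
      At w4: not p or r is true.
    So Box (not p or r) is true at w2.
Satisfying worlds: {w0, w1, w4}

3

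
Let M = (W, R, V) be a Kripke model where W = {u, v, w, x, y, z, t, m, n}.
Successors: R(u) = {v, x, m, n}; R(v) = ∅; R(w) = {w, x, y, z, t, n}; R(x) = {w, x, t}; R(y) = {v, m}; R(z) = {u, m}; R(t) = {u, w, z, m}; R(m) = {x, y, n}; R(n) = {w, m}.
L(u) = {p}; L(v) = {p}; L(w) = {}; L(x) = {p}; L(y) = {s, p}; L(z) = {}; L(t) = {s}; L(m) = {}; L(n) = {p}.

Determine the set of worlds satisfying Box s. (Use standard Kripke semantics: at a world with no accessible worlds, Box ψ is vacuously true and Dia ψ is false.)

Let φ = Box s. Evaluate φ at each world:
  u (successors {v, x, m, n}): φ is false.
  v (successors ∅): φ is true.
  w (successors {w, x, y, z, t, n}): φ is false.
  x (successors {w, x, t}): φ is false.
  y (successors {v, m}): φ is false.
  z (successors {u, m}): φ is false.
  t (successors {u, w, z, m}): φ is false.
  m (successors {x, y, n}): φ is false.
  n (successors {w, m}): φ is false.
For instance, at z:
  At z: Box s requires s at every successor {u, m}.
    s fails at u, so Box s is false at z.
Satisfying worlds: {v}

v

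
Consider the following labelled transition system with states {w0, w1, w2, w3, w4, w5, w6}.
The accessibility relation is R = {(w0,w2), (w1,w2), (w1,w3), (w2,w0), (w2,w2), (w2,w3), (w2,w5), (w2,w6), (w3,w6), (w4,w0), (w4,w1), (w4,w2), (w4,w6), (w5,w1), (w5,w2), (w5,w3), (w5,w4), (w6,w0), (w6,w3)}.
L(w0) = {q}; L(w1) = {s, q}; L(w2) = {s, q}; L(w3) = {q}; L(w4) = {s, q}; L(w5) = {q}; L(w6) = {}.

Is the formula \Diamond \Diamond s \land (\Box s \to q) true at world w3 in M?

Recall that \Box ψ holds at a world iff ψ holds at every accessible world, and \Diamond ψ holds iff ψ holds at some accessible world.
At w3: \Diamond \Diamond s is false, \Box s \to q is true, so \Diamond \Diamond s \land (\Box s \to q) is false.
  At w3: \Diamond \Diamond s requires \Diamond s at some successor in {w6}.
    At w6: \Diamond s is false.
  So \Diamond \Diamond s is false at w3.
  At w3: \Box s is false, q is true, so \Box s \to q is true.
    At w3: \Box s requires s at every successor {w6}.
      s fails at w6, so \Box s is false at w3.

No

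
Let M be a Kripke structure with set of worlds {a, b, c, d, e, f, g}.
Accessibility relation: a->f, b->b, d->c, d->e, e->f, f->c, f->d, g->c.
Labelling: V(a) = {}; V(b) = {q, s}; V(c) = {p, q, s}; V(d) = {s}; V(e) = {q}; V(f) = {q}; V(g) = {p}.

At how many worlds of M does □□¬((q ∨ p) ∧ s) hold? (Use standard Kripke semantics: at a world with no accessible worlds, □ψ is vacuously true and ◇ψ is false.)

3

Let φ = □□¬((q ∨ p) ∧ s). Evaluate φ at each world:
  a (successors {f}): φ is false.
  b (successors {b}): φ is false.
  c (successors ∅): φ is true.
  d (successors {c, e}): φ is true.
  e (successors {f}): φ is false.
  f (successors {c, d}): φ is false.
  g (successors {c}): φ is true.
For instance, at g:
  At g: □□¬((q ∨ p) ∧ s) requires □¬((q ∨ p) ∧ s) at every successor {c}.
      At c: no accessible worlds, so □¬((q ∨ p) ∧ s) holds vacuously.
  So □□¬((q ∨ p) ∧ s) is true at g.
Satisfying worlds: {c, d, g}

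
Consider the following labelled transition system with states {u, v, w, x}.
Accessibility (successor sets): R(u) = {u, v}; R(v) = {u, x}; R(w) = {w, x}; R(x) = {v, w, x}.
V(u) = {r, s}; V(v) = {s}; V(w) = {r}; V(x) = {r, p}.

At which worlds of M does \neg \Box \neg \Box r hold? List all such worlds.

u, w, x

Recall that \Box ψ holds at a world iff ψ holds at every accessible world, and \Diamond ψ holds iff ψ holds at some accessible world.
Let φ = \neg \Box \neg \Box r. Evaluate φ at each world:
  u (successors {u, v}): φ is true.
  v (successors {u, x}): φ is false.
  w (successors {w, x}): φ is true.
  x (successors {v, w, x}): φ is true.
For instance, at v:
  At v: \Box \neg \Box r is true, so \neg \Box \neg \Box r is false.
    At v: \Box \neg \Box r requires \neg \Box r at every successor {u, x}.
      At u: \neg \Box r is true.
      At x: \neg \Box r is true.
    So \Box \neg \Box r is true at v.
Satisfying worlds: {u, w, x}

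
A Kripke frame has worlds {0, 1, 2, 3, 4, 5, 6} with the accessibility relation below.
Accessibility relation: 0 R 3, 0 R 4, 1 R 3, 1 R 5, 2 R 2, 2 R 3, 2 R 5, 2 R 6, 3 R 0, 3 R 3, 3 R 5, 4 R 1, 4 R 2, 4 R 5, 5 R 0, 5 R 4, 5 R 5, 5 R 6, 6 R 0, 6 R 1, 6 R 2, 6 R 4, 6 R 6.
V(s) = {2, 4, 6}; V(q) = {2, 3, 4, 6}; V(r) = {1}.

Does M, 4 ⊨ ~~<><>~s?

Recall that <>ψ holds at a world iff ψ holds at some accessible world.
At 4: ~<><>~s is false, so ~~<><>~s is true.
  At 4: <><>~s is true, so ~<><>~s is false.
    At 4: <><>~s requires <>~s at some successor in {1, 2, 5}.
      <>~s holds at 1, so <><>~s is true at 4.

Yes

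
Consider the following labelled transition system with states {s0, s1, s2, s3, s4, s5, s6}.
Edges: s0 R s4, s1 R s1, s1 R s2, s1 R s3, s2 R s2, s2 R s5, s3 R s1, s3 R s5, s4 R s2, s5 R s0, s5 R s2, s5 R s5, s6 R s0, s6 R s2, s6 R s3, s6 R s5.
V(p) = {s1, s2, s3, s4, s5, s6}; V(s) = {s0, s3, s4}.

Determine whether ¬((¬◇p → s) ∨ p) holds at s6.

No

At s6: (¬◇p → s) ∨ p is true, so ¬((¬◇p → s) ∨ p) is false.
  At s6: ¬◇p → s is true, p is true, so (¬◇p → s) ∨ p is true.
    At s6: ¬◇p is false, s is false, so ¬◇p → s is true.
      At s6: ◇p is true, so ¬◇p is false.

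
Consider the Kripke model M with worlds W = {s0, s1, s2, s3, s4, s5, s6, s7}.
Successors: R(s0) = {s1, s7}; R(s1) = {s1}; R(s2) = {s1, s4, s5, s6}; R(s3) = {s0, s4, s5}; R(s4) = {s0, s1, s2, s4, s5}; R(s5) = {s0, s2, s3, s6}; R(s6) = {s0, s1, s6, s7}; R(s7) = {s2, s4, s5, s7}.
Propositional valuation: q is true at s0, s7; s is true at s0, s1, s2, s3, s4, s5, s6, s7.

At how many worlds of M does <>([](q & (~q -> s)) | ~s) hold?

Recall that []ψ holds at a world iff ψ holds at every accessible world, and <>ψ holds iff ψ holds at some accessible world.
Let φ = <>([](q & (~q -> s)) | ~s). Evaluate φ at each world:
  s0 (successors {s1, s7}): φ is false.
  s1 (successors {s1}): φ is false.
  s2 (successors {s1, s4, s5, s6}): φ is false.
  s3 (successors {s0, s4, s5}): φ is false.
  s4 (successors {s0, s1, s2, s4, s5}): φ is false.
  s5 (successors {s0, s2, s3, s6}): φ is false.
  s6 (successors {s0, s1, s6, s7}): φ is false.
  s7 (successors {s2, s4, s5, s7}): φ is false.
For instance, at s4:
  At s4: <>([](q & (~q -> s)) | ~s) requires [](q & (~q -> s)) | ~s at some successor in {s0, s1, s2, s4, s5}.
    At s0: [](q & (~q -> s)) | ~s is false.
    At s1: [](q & (~q -> s)) | ~s is false.
    At s2: [](q & (~q -> s)) | ~s is false.
    At s4: [](q & (~q -> s)) | ~s is false.
    At s5: [](q & (~q -> s)) | ~s is false.
  So <>([](q & (~q -> s)) | ~s) is false at s4.
Satisfying worlds: none.

0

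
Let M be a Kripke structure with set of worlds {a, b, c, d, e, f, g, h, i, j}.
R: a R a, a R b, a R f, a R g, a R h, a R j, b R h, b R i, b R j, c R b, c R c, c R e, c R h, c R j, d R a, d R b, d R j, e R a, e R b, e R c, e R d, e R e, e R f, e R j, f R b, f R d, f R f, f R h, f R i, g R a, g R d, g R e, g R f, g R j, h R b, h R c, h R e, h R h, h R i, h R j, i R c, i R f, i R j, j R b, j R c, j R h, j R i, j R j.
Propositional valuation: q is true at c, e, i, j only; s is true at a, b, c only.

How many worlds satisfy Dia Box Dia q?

10

Let φ = Dia Box Dia q. Evaluate φ at each world:
  a (successors {a, b, f, g, h, j}): φ is true.
  b (successors {h, i, j}): φ is true.
  c (successors {b, c, e, h, j}): φ is true.
  d (successors {a, b, j}): φ is true.
  e (successors {a, b, c, d, e, f, j}): φ is true.
  f (successors {b, d, f, h, i}): φ is true.
  g (successors {a, d, e, f, j}): φ is true.
  h (successors {b, c, e, h, i, j}): φ is true.
  i (successors {c, f, j}): φ is true.
  j (successors {b, c, h, i, j}): φ is true.
For instance, at g:
  At g: Dia Box Dia q requires Box Dia q at some successor in {a, d, e, f, j}.
    Box Dia q holds at a, so Dia Box Dia q is true at g.
      At a: Box Dia q requires Dia q at every successor {a, b, f, g, h, j}.
        At a: Dia q is true.
        At b: Dia q is true.
        At f: Dia q is true.
        At g: Dia q is true.
        At h: Dia q is true.
        At j: Dia q is true.
      So Box Dia q is true at a.
Satisfying worlds: {a, b, c, d, e, f, g, h, i, j}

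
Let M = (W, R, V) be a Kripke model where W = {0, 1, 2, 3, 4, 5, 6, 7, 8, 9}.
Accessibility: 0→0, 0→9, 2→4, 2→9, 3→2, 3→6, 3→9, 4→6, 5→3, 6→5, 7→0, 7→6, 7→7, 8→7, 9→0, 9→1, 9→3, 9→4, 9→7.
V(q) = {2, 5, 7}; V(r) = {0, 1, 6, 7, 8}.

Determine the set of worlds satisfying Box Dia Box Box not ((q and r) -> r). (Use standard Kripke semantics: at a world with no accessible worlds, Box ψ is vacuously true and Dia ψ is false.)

1

Let φ = Box Dia Box Box not ((q and r) -> r). Evaluate φ at each world:
  0 (successors {0, 9}): φ is false.
  1 (successors ∅): φ is true.
  2 (successors {4, 9}): φ is false.
  3 (successors {2, 6, 9}): φ is false.
  4 (successors {6}): φ is false.
  5 (successors {3}): φ is false.
  6 (successors {5}): φ is false.
  7 (successors {0, 6, 7}): φ is false.
  8 (successors {7}): φ is false.
  9 (successors {0, 1, 3, 4, 7}): φ is false.
For instance, at 6:
  At 6: Box Dia Box Box not ((q and r) -> r) requires Dia Box Box not ((q and r) -> r) at every successor {5}.
    Dia Box Box not ((q and r) -> r) fails at 5, so Box Dia Box Box not ((q and r) -> r) is false at 6.
      At 5: Dia Box Box not ((q and r) -> r) requires Box Box not ((q and r) -> r) at some successor in {3}.
        At 3: Box Box not ((q and r) -> r) is false.
      So Dia Box Box not ((q and r) -> r) is false at 5.
Satisfying worlds: {1}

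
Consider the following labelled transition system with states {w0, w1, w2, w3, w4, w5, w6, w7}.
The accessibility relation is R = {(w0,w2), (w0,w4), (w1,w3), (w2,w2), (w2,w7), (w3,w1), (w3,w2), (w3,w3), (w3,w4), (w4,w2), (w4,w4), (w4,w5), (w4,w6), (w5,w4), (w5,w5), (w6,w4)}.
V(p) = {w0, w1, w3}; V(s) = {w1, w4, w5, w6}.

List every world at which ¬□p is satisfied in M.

Recall that □ψ holds at a world iff ψ holds at every accessible world, and ◇ψ holds iff ψ holds at some accessible world.
Let φ = ¬□p. Evaluate φ at each world:
  w0 (successors {w2, w4}): φ is true.
  w1 (successors {w3}): φ is false.
  w2 (successors {w2, w7}): φ is true.
  w3 (successors {w1, w2, w3, w4}): φ is true.
  w4 (successors {w2, w4, w5, w6}): φ is true.
  w5 (successors {w4, w5}): φ is true.
  w6 (successors {w4}): φ is true.
  w7 (successors ∅): φ is false.
For instance, at w3:
  At w3: □p is false, so ¬□p is true.
    At w3: □p requires p at every successor {w1, w2, w3, w4}.
      p fails at w2, so □p is false at w3.
Satisfying worlds: {w0, w2, w3, w4, w5, w6}

w0, w2, w3, w4, w5, w6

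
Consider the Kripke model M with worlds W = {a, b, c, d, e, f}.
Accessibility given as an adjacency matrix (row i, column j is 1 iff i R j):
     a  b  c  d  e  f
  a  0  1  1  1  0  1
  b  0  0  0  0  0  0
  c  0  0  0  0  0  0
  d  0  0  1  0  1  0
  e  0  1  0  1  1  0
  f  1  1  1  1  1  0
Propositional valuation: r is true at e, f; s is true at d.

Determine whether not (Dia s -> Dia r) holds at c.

No

At c: Dia s -> Dia r is true, so not (Dia s -> Dia r) is false.
  At c: Dia s is false, Dia r is false, so Dia s -> Dia r is true.
    At c: no accessible worlds, so Dia s is false.
    At c: no accessible worlds, so Dia r is false.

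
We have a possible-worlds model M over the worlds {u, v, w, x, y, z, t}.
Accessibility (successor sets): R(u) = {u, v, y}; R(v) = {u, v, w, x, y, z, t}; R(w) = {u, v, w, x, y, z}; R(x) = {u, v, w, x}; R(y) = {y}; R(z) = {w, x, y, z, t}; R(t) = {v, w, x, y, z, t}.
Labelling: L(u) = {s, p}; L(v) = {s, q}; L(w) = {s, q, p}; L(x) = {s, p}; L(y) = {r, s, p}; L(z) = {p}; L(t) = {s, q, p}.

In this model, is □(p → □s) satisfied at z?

No

At z: □(p → □s) requires p → □s at every successor {w, x, y, z, t}.
  p → □s fails at w, so □(p → □s) is false at z.
    At w: p is true, □s is false, so p → □s is false.
      At w: □s requires s at every successor {u, v, w, x, y, z}.
        s fails at z, so □s is false at w.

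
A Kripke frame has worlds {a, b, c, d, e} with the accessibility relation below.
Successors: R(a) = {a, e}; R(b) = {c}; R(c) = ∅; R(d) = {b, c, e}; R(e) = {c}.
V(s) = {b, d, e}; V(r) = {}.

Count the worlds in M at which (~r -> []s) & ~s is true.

1

Let φ = (~r -> []s) & ~s. Evaluate φ at each world:
  a (successors {a, e}): φ is false.
  b (successors {c}): φ is false.
  c (successors ∅): φ is true.
  d (successors {b, c, e}): φ is false.
  e (successors {c}): φ is false.
For instance, at a:
  At a: ~r -> []s is false, ~s is true, so (~r -> []s) & ~s is false.
    At a: ~r is true, []s is false, so ~r -> []s is false.
      At a: []s requires s at every successor {a, e}.
        s fails at a, so []s is false at a.
Satisfying worlds: {c}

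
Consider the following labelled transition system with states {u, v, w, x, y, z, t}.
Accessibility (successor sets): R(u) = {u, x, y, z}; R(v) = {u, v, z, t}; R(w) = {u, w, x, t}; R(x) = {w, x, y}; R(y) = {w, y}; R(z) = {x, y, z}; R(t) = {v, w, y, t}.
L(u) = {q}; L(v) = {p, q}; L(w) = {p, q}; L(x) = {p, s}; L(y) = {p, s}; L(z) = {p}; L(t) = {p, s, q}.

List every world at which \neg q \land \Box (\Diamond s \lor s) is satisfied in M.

Let φ = \neg q \land \Box (\Diamond s \lor s). Evaluate φ at each world:
  u (successors {u, x, y, z}): φ is false.
  v (successors {u, v, z, t}): φ is false.
  w (successors {u, w, x, t}): φ is false.
  x (successors {w, x, y}): φ is true.
  y (successors {w, y}): φ is true.
  z (successors {x, y, z}): φ is true.
  t (successors {v, w, y, t}): φ is false.
For instance, at t:
  At t: \neg q is false, \Box (\Diamond s \lor s) is true, so \neg q \land \Box (\Diamond s \lor s) is false.
    At t: \Box (\Diamond s \lor s) requires \Diamond s \lor s at every successor {v, w, y, t}.
      At v: \Diamond s \lor s is true.
      At w: \Diamond s \lor s is true.
      At y: \Diamond s \lor s is true.
      At t: \Diamond s \lor s is true.
    So \Box (\Diamond s \lor s) is true at t.
Satisfying worlds: {x, y, z}

x, y, z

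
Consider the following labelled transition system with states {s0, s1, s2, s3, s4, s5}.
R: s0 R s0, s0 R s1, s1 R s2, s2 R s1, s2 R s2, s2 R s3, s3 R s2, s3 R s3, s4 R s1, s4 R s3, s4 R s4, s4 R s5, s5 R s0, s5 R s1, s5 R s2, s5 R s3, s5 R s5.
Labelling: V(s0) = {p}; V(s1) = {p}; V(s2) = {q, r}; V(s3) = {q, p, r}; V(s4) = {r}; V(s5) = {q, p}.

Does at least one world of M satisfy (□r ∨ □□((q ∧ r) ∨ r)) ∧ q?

Yes

Let φ = (□r ∨ □□((q ∧ r) ∨ r)) ∧ q. Evaluate φ at each world:
  s0 (successors {s0, s1}): φ is false.
  s1 (successors {s2}): φ is false.
  s2 (successors {s1, s2, s3}): φ is false.
  s3 (successors {s2, s3}): φ is true.
  s4 (successors {s1, s3, s4, s5}): φ is false.
  s5 (successors {s0, s1, s2, s3, s5}): φ is false.
Detail at s3 (witness):
  At s3: □r ∨ □□((q ∧ r) ∨ r) is true, q is true, so (□r ∨ □□((q ∧ r) ∨ r)) ∧ q is true.
    At s3: □r is true, □□((q ∧ r) ∨ r) is false, so □r ∨ □□((q ∧ r) ∨ r) is true.
      At s3: □r requires r at every successor {s2, s3}.
        At s2: r is true.
        At s3: r is true.
      So □r is true at s3.
      At s3: □□((q ∧ r) ∨ r) requires □((q ∧ r) ∨ r) at every successor {s2, s3}.
        □((q ∧ r) ∨ r) fails at s2, so □□((q ∧ r) ∨ r) is false at s3.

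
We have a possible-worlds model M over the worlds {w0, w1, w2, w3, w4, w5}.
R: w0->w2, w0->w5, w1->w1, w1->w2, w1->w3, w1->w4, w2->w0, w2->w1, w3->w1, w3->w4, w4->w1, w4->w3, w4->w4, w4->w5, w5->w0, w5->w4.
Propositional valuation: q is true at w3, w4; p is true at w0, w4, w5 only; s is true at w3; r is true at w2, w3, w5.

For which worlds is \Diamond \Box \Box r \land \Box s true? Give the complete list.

Let φ = \Diamond \Box \Box r \land \Box s. Evaluate φ at each world:
  w0 (successors {w2, w5}): φ is false.
  w1 (successors {w1, w2, w3, w4}): φ is false.
  w2 (successors {w0, w1}): φ is false.
  w3 (successors {w1, w4}): φ is false.
  w4 (successors {w1, w3, w4, w5}): φ is false.
  w5 (successors {w0, w4}): φ is false.
For instance, at w5:
  At w5: \Diamond \Box \Box r is false, \Box s is false, so \Diamond \Box \Box r \land \Box s is false.
    At w5: \Diamond \Box \Box r requires \Box \Box r at some successor in {w0, w4}.
      At w0: \Box \Box r is false.
      At w4: \Box \Box r is false.
    So \Diamond \Box \Box r is false at w5.
    At w5: \Box s requires s at every successor {w0, w4}.
      s fails at w0, so \Box s is false at w5.
Satisfying worlds: none.

none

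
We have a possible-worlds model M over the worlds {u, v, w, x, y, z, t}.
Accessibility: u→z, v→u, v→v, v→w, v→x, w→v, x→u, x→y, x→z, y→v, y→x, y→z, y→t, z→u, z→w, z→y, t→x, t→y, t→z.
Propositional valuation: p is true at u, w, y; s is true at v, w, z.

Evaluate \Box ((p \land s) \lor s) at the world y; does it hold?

No

At y: \Box ((p \land s) \lor s) requires (p \land s) \lor s at every successor {v, x, z, t}.
  (p \land s) \lor s fails at x, so \Box ((p \land s) \lor s) is false at y.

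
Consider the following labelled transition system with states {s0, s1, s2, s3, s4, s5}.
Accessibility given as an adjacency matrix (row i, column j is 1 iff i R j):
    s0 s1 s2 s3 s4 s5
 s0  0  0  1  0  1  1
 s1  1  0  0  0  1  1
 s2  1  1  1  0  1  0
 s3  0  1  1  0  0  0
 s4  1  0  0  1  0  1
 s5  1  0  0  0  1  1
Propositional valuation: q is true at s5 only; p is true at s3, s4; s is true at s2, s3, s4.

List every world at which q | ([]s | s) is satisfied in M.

s2, s3, s4, s5

Recall that []ψ holds at a world iff ψ holds at every accessible world, and <>ψ holds iff ψ holds at some accessible world.
Let φ = q | ([]s | s). Evaluate φ at each world:
  s0 (successors {s2, s4, s5}): φ is false.
  s1 (successors {s0, s4, s5}): φ is false.
  s2 (successors {s0, s1, s2, s4}): φ is true.
  s3 (successors {s1, s2}): φ is true.
  s4 (successors {s0, s3, s5}): φ is true.
  s5 (successors {s0, s4, s5}): φ is true.
For instance, at s5:
  At s5: q is true, []s | s is false, so q | ([]s | s) is true.
    At s5: []s is false, s is false, so []s | s is false.
      At s5: []s requires s at every successor {s0, s4, s5}.
        s fails at s0, so []s is false at s5.
Satisfying worlds: {s2, s3, s4, s5}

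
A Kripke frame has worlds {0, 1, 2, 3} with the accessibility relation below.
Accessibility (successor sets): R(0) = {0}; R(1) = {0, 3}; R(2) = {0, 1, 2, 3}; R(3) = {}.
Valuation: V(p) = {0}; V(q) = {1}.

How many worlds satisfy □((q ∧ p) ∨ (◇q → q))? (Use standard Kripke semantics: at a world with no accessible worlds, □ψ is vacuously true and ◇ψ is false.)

3

Recall that □ψ holds at a world iff ψ holds at every accessible world, and ◇ψ holds iff ψ holds at some accessible world.
Let φ = □((q ∧ p) ∨ (◇q → q)). Evaluate φ at each world:
  0 (successors {0}): φ is true.
  1 (successors {0, 3}): φ is true.
  2 (successors {0, 1, 2, 3}): φ is false.
  3 (successors ∅): φ is true.
For instance, at 1:
  At 1: □((q ∧ p) ∨ (◇q → q)) requires (q ∧ p) ∨ (◇q → q) at every successor {0, 3}.
      At 0: q ∧ p is false, ◇q → q is true, so (q ∧ p) ∨ (◇q → q) is true.
      At 3: q ∧ p is false, ◇q → q is true, so (q ∧ p) ∨ (◇q → q) is true.
  So □((q ∧ p) ∨ (◇q → q)) is true at 1.
Satisfying worlds: {0, 1, 3}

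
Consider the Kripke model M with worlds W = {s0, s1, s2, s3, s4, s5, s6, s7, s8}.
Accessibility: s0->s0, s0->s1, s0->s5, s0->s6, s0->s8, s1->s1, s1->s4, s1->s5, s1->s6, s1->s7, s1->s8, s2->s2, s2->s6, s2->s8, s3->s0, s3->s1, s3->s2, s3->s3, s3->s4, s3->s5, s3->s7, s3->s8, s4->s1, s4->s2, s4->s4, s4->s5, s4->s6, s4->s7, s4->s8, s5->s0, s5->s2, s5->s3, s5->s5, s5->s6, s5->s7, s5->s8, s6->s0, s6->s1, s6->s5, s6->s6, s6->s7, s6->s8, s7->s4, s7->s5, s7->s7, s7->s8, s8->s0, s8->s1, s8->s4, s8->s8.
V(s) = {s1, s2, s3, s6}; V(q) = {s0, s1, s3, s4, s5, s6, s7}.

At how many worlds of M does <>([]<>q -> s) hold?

Let φ = <>([]<>q -> s). Evaluate φ at each world:
  s0 (successors {s0, s1, s5, s6, s8}): φ is true.
  s1 (successors {s1, s4, s5, s6, s7, s8}): φ is true.
  s2 (successors {s2, s6, s8}): φ is true.
  s3 (successors {s0, s1, s2, s3, s4, s5, s7, s8}): φ is true.
  s4 (successors {s1, s2, s4, s5, s6, s7, s8}): φ is true.
  s5 (successors {s0, s2, s3, s5, s6, s7, s8}): φ is true.
  s6 (successors {s0, s1, s5, s6, s7, s8}): φ is true.
  s7 (successors {s4, s5, s7, s8}): φ is false.
  s8 (successors {s0, s1, s4, s8}): φ is true.
For instance, at s6:
  At s6: <>([]<>q -> s) requires []<>q -> s at some successor in {s0, s1, s5, s6, s7, s8}.
    []<>q -> s holds at s1, so <>([]<>q -> s) is true at s6.
      At s1: []<>q is true, s is true, so []<>q -> s is true.
Satisfying worlds: {s0, s1, s2, s3, s4, s5, s6, s8}

8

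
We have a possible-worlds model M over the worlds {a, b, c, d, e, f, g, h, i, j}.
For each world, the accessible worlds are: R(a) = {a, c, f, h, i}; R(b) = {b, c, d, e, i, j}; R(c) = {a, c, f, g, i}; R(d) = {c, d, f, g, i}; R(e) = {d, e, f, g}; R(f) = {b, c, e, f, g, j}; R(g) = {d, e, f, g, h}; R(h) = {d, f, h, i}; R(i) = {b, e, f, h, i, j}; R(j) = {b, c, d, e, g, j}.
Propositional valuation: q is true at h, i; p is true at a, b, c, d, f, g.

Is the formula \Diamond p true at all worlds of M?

Yes

Let φ = \Diamond p. Evaluate φ at each world:
  a (successors {a, c, f, h, i}): φ is true.
  b (successors {b, c, d, e, i, j}): φ is true.
  c (successors {a, c, f, g, i}): φ is true.
  d (successors {c, d, f, g, i}): φ is true.
  e (successors {d, e, f, g}): φ is true.
  f (successors {b, c, e, f, g, j}): φ is true.
  g (successors {d, e, f, g, h}): φ is true.
  h (successors {d, f, h, i}): φ is true.
  i (successors {b, e, f, h, i, j}): φ is true.
  j (successors {b, c, d, e, g, j}): φ is true.
For instance, at c:
  At c: \Diamond p requires p at some successor in {a, c, f, g, i}.
    p holds at a, so \Diamond p is true at c.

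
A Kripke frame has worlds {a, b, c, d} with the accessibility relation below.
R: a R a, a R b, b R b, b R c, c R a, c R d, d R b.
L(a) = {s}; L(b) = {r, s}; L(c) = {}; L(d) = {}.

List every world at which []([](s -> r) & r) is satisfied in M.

Let φ = []([](s -> r) & r). Evaluate φ at each world:
  a (successors {a, b}): φ is false.
  b (successors {b, c}): φ is false.
  c (successors {a, d}): φ is false.
  d (successors {b}): φ is true.
For instance, at b:
  At b: []([](s -> r) & r) requires [](s -> r) & r at every successor {b, c}.
    [](s -> r) & r fails at c, so []([](s -> r) & r) is false at b.
      At c: [](s -> r) is false, r is false, so [](s -> r) & r is false.
Satisfying worlds: {d}

d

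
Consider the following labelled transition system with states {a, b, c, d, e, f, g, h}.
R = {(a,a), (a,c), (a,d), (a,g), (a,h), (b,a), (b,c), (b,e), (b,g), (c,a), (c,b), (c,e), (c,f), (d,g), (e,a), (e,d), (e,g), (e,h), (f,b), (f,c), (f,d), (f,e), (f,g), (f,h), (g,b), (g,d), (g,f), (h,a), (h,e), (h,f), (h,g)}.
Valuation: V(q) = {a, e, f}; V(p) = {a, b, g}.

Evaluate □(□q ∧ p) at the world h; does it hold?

At h: □(□q ∧ p) requires □q ∧ p at every successor {a, e, f, g}.
  □q ∧ p fails at a, so □(□q ∧ p) is false at h.
    At a: □q is false, p is true, so □q ∧ p is false.
      At a: □q requires q at every successor {a, c, d, g, h}.
        q fails at c, so □q is false at a.

No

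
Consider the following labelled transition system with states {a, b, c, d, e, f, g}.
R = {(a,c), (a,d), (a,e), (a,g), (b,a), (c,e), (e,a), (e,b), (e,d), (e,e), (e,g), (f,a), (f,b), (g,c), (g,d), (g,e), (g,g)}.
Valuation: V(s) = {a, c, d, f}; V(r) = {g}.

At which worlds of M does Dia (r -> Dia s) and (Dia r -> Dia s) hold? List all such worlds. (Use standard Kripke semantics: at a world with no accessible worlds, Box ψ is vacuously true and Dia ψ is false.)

a, b, c, e, f, g

Let φ = Dia (r -> Dia s) and (Dia r -> Dia s). Evaluate φ at each world:
  a (successors {c, d, e, g}): φ is true.
  b (successors {a}): φ is true.
  c (successors {e}): φ is true.
  d (successors ∅): φ is false.
  e (successors {a, b, d, e, g}): φ is true.
  f (successors {a, b}): φ is true.
  g (successors {c, d, e, g}): φ is true.
For instance, at e:
  At e: Dia (r -> Dia s) is true, Dia r -> Dia s is true, so Dia (r -> Dia s) and (Dia r -> Dia s) is true.
    At e: Dia (r -> Dia s) requires r -> Dia s at some successor in {a, b, d, e, g}.
      r -> Dia s holds at a, so Dia (r -> Dia s) is true at e.
    At e: Dia r is true, Dia s is true, so Dia r -> Dia s is true.
      At e: Dia r requires r at some successor in {a, b, d, e, g}.
        r holds at g, so Dia r is true at e.
      At e: Dia s requires s at some successor in {a, b, d, e, g}.
        s holds at a, so Dia s is true at e.
Satisfying worlds: {a, b, c, e, f, g}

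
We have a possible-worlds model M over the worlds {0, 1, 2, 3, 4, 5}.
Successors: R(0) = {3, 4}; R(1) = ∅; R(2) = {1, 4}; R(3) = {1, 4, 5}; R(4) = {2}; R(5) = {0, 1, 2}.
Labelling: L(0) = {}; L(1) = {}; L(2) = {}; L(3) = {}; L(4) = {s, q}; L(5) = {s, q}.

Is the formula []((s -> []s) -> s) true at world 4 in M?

No

At 4: []((s -> []s) -> s) requires (s -> []s) -> s at every successor {2}.
  (s -> []s) -> s fails at 2, so []((s -> []s) -> s) is false at 4.
    At 2: s -> []s is true, s is false, so (s -> []s) -> s is false.
      At 2: s is false, []s is false, so s -> []s is true.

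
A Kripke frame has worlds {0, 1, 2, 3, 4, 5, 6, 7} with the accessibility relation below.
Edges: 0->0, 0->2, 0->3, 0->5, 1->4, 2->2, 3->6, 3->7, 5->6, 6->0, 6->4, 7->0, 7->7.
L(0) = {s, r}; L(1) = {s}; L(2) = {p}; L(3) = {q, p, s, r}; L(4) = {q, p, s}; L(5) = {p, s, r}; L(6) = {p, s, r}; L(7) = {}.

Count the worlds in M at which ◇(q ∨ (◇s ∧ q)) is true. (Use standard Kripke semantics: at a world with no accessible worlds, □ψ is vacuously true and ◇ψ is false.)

Recall that ◇ψ holds at a world iff ψ holds at some accessible world.
Let φ = ◇(q ∨ (◇s ∧ q)). Evaluate φ at each world:
  0 (successors {0, 2, 3, 5}): φ is true.
  1 (successors {4}): φ is true.
  2 (successors {2}): φ is false.
  3 (successors {6, 7}): φ is false.
  4 (successors ∅): φ is false.
  5 (successors {6}): φ is false.
  6 (successors {0, 4}): φ is true.
  7 (successors {0, 7}): φ is false.
For instance, at 5:
  At 5: ◇(q ∨ (◇s ∧ q)) requires q ∨ (◇s ∧ q) at some successor in {6}.
    At 6: q ∨ (◇s ∧ q) is false.
  So ◇(q ∨ (◇s ∧ q)) is false at 5.
Satisfying worlds: {0, 1, 6}

3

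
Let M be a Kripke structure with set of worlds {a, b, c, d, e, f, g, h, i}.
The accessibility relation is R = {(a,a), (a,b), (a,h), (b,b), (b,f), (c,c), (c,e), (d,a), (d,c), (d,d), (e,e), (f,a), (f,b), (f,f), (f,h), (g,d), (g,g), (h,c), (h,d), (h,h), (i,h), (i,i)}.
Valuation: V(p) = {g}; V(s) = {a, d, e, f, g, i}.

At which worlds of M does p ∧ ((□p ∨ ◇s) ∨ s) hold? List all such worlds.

g

Let φ = p ∧ ((□p ∨ ◇s) ∨ s). Evaluate φ at each world:
  a (successors {a, b, h}): φ is false.
  b (successors {b, f}): φ is false.
  c (successors {c, e}): φ is false.
  d (successors {a, c, d}): φ is false.
  e (successors {e}): φ is false.
  f (successors {a, b, f, h}): φ is false.
  g (successors {d, g}): φ is true.
  h (successors {c, d, h}): φ is false.
  i (successors {h, i}): φ is false.
For instance, at f:
  At f: p is false, (□p ∨ ◇s) ∨ s is true, so p ∧ ((□p ∨ ◇s) ∨ s) is false.
    At f: □p ∨ ◇s is true, s is true, so (□p ∨ ◇s) ∨ s is true.
      At f: □p is false, ◇s is true, so □p ∨ ◇s is true.
Satisfying worlds: {g}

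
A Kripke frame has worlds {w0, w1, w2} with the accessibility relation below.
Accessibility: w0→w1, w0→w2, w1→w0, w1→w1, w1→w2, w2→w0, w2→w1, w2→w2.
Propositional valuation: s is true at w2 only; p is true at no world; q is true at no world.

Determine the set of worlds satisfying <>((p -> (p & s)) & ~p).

w0, w1, w2

Let φ = <>((p -> (p & s)) & ~p). Evaluate φ at each world:
  w0 (successors {w1, w2}): φ is true.
  w1 (successors {w0, w1, w2}): φ is true.
  w2 (successors {w0, w1, w2}): φ is true.
For instance, at w0:
  At w0: <>((p -> (p & s)) & ~p) requires (p -> (p & s)) & ~p at some successor in {w1, w2}.
    (p -> (p & s)) & ~p holds at w1, so <>((p -> (p & s)) & ~p) is true at w0.
Satisfying worlds: {w0, w1, w2}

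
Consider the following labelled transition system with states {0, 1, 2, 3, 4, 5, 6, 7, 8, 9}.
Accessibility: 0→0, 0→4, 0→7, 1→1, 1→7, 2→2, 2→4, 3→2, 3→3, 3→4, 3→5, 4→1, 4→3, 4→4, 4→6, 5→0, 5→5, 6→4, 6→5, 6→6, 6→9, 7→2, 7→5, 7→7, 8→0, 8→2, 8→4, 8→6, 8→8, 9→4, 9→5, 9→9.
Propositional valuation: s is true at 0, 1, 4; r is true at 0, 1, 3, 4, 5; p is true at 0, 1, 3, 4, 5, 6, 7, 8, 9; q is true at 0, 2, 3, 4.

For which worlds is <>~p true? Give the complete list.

Let φ = <>~p. Evaluate φ at each world:
  0 (successors {0, 4, 7}): φ is false.
  1 (successors {1, 7}): φ is false.
  2 (successors {2, 4}): φ is true.
  3 (successors {2, 3, 4, 5}): φ is true.
  4 (successors {1, 3, 4, 6}): φ is false.
  5 (successors {0, 5}): φ is false.
  6 (successors {4, 5, 6, 9}): φ is false.
  7 (successors {2, 5, 7}): φ is true.
  8 (successors {0, 2, 4, 6, 8}): φ is true.
  9 (successors {4, 5, 9}): φ is false.
For instance, at 0:
  At 0: <>~p requires ~p at some successor in {0, 4, 7}.
    At 0: ~p is false.
    At 4: ~p is false.
    At 7: ~p is false.
  So <>~p is false at 0.
Satisfying worlds: {2, 3, 7, 8}

2, 3, 7, 8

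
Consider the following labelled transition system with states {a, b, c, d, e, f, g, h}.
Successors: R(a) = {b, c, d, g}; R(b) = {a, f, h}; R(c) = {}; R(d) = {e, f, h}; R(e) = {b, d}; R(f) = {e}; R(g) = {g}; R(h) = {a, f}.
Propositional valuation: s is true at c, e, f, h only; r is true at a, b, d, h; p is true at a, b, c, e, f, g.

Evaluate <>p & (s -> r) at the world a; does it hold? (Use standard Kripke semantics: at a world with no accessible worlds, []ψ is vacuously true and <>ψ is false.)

At a: <>p is true, s -> r is true, so <>p & (s -> r) is true.
  At a: <>p requires p at some successor in {b, c, d, g}.
    p holds at b, so <>p is true at a.

Yes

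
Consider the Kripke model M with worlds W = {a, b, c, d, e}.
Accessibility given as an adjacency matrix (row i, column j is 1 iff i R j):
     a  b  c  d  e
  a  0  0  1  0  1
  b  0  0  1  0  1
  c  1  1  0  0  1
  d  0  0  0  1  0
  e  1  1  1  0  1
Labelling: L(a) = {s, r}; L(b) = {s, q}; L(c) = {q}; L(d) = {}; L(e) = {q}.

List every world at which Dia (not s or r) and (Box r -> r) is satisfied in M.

Let φ = Dia (not s or r) and (Box r -> r). Evaluate φ at each world:
  a (successors {c, e}): φ is true.
  b (successors {c, e}): φ is true.
  c (successors {a, b, e}): φ is true.
  d (successors {d}): φ is true.
  e (successors {a, b, c, e}): φ is true.
For instance, at c:
  At c: Dia (not s or r) is true, Box r -> r is true, so Dia (not s or r) and (Box r -> r) is true.
    At c: Dia (not s or r) requires not s or r at some successor in {a, b, e}.
      not s or r holds at a, so Dia (not s or r) is true at c.
    At c: Box r is false, r is false, so Box r -> r is true.
      At c: Box r requires r at every successor {a, b, e}.
        r fails at b, so Box r is false at c.
Satisfying worlds: {a, b, c, d, e}

a, b, c, d, e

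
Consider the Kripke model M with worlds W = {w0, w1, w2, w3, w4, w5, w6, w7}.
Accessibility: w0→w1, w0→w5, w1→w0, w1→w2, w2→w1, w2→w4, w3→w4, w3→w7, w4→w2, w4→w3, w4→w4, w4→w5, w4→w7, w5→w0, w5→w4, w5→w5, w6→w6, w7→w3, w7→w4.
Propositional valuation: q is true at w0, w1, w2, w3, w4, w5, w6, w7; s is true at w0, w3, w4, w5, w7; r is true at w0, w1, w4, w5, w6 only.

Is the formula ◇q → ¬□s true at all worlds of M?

No

Recall that □ψ holds at a world iff ψ holds at every accessible world, and ◇ψ holds iff ψ holds at some accessible world.
Let φ = ◇q → ¬□s. Evaluate φ at each world:
  w0 (successors {w1, w5}): φ is true.
  w1 (successors {w0, w2}): φ is true.
  w2 (successors {w1, w4}): φ is true.
  w3 (successors {w4, w7}): φ is false.
  w4 (successors {w2, w3, w4, w5, w7}): φ is true.
  w5 (successors {w0, w4, w5}): φ is false.
  w6 (successors {w6}): φ is true.
  w7 (successors {w3, w4}): φ is false.
Detail at w3 (counterexample):
  At w3: ◇q is true, ¬□s is false, so ◇q → ¬□s is false.
    At w3: ◇q requires q at some successor in {w4, w7}.
      q holds at w4, so ◇q is true at w3.
    At w3: □s is true, so ¬□s is false.
      At w3: □s requires s at every successor {w4, w7}.
        At w4: s is true.
        At w7: s is true.
      So □s is true at w3.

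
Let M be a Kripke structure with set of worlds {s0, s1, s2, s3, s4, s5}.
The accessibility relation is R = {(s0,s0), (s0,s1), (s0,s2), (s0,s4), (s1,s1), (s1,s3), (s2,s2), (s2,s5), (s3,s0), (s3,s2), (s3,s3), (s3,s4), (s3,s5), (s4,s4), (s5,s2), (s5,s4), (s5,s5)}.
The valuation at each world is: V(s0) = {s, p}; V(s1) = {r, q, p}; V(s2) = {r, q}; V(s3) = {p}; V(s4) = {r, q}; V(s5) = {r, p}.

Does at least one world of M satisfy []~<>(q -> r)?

No

Let φ = []~<>(q -> r). Evaluate φ at each world:
  s0 (successors {s0, s1, s2, s4}): φ is false.
  s1 (successors {s1, s3}): φ is false.
  s2 (successors {s2, s5}): φ is false.
  s3 (successors {s0, s2, s3, s4, s5}): φ is false.
  s4 (successors {s4}): φ is false.
  s5 (successors {s2, s4, s5}): φ is false.
For instance, at s3:
  At s3: []~<>(q -> r) requires ~<>(q -> r) at every successor {s0, s2, s3, s4, s5}.
    ~<>(q -> r) fails at s0, so []~<>(q -> r) is false at s3.
      At s0: <>(q -> r) is true, so ~<>(q -> r) is false.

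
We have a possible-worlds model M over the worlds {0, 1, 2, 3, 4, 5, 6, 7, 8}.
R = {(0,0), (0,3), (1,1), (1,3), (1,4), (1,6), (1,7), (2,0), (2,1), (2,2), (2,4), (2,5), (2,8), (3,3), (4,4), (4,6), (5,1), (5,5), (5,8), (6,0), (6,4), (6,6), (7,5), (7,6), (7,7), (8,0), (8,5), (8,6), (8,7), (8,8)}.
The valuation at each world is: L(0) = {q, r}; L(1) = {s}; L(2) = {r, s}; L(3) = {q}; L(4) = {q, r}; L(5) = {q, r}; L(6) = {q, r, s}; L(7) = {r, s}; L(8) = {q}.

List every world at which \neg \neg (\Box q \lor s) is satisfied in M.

Let φ = \neg \neg (\Box q \lor s). Evaluate φ at each world:
  0 (successors {0, 3}): φ is true.
  1 (successors {1, 3, 4, 6, 7}): φ is true.
  2 (successors {0, 1, 2, 4, 5, 8}): φ is true.
  3 (successors {3}): φ is true.
  4 (successors {4, 6}): φ is true.
  5 (successors {1, 5, 8}): φ is false.
  6 (successors {0, 4, 6}): φ is true.
  7 (successors {5, 6, 7}): φ is true.
  8 (successors {0, 5, 6, 7, 8}): φ is false.
For instance, at 7:
  At 7: \neg (\Box q \lor s) is false, so \neg \neg (\Box q \lor s) is true.
    At 7: \Box q \lor s is true, so \neg (\Box q \lor s) is false.
      At 7: \Box q is false, s is true, so \Box q \lor s is true.
Satisfying worlds: {0, 1, 2, 3, 4, 6, 7}

0, 1, 2, 3, 4, 6, 7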